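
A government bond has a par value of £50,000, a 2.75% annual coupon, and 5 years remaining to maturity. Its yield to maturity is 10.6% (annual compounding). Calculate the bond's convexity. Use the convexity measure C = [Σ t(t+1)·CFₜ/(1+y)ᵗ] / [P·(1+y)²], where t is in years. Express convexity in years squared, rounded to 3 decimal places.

22.460

With y = 0.106:
  t   CF        PV=CF/(1+0.106)^t    t·PV        t(t+1)·PV
  1     1,375.00     1,243.2188     1,243.2188       2,486.4376
  2     1,375.00     1,124.0676     2,248.1353       6,744.4058
  3     1,375.00     1,016.3360     3,049.0081      12,196.0322
  4     1,375.00       918.9295     3,675.7180      18,378.5899
  5    51,375.00    31,043.8946   155,219.4729     931,316.8375
  Σ                 35,346.4465   165,435.5530     971,122.3031
P = 35,346.4465.
Convexity = Σ t(t+1)·PV / [P·(1+y)²] = 971,122.3031 / (35,346.4465 × 1.223236) = 22.46042.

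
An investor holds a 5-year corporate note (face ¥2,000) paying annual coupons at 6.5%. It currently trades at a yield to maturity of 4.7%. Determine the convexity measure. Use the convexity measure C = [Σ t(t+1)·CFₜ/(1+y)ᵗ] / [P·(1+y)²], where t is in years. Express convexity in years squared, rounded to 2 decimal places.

With y = 0.047:
  t   CF        PV=CF/(1+0.047)^t    t·PV        t(t+1)·PV
  1       130.00       124.1643       124.1643         248.3286
  2       130.00       118.5905       237.1810         711.5431
  3       130.00       113.2670       339.8009       1,359.2037
  4       130.00       108.1824       432.7296       2,163.6481
  5     2,130.00     1,692.9580     8,464.7902      50,788.7413
  Σ                  2,157.1622     9,598.6661      55,271.4648
P = 2,157.1622.
Convexity = Σ t(t+1)·PV / [P·(1+y)²] = 55,271.4648 / (2,157.1622 × 1.096209) = 23.37356.

23.37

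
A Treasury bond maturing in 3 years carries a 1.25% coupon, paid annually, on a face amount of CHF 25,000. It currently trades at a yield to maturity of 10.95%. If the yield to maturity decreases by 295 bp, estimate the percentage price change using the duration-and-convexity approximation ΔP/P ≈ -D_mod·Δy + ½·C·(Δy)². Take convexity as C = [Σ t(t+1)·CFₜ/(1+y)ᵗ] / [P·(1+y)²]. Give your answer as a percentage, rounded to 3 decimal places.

+8.279%

With y = 0.1095:
  t   CF        PV=CF/(1+0.1095)^t    t·PV        t(t+1)·PV
  1       312.50       281.6584       281.6584         563.3168
  2       312.50       253.8607       507.7213       1,523.1640
  3    25,312.50    18,533.3156    55,599.9467     222,399.7870
  Σ                 19,068.8346    56,389.3265     224,486.2677
P = 19,068.8346; D_Mac = 2.95715 yrs; D_mod = 2.66530 yrs; C = 9.56337.
Duration effect: -2.66530 × (-0.0295) = +0.078626
Convexity effect: 0.5 × 9.56337 × (-0.0295)² = +0.0041613
ΔP/P ≈ +0.078626 + 0.0041613 = +0.082787 = +8.2787%.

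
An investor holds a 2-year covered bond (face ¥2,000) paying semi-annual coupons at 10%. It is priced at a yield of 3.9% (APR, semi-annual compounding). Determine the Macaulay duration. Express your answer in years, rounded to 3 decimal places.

Periodic yield y = 0.0195. Discount each cash flow and weight by its period:
  t   CF        PV=CF/(1+0.0195)^t    t·PV
  1       100.00        98.0873        98.0873
  2       100.00        96.2112       192.4224
  3       100.00        94.3709       283.1128
  4     2,100.00     1,943.8841     7,775.5365
  Σ                  2,232.5536     8,349.1590
Price P = Σ PV = 2,232.5536.
Macaulay duration = Σ(t·PV) / P = 8,349.1590 / 2,232.5536 = 3.73974 half-year periods.
In years: 3.73974 / 2 = 1.86987 years.

1.870 years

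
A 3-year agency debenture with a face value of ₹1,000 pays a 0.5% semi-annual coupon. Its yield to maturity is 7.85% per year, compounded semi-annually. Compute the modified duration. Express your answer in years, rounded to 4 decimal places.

2.8662 years

Periodic yield y = 0.03925. First find Macaulay duration:
  t   CF        PV=CF/(1+0.03925)^t    t·PV
  1         2.50         2.4056         2.4056
  2         2.50         2.3147         4.6295
  3         2.50         2.2273         6.6819
  4         2.50         2.1432         8.5727
  5         2.50         2.0622        10.3112
  6     1,002.50       795.7272     4,774.3630
  Σ                    806.8802     4,806.9639
P = 806.8802; Macaulay duration = 4,806.9639 / 806.8802 = 5.95747 half-year periods = 2.97873 years.
Modified duration = D_Mac / (1 + y) = 2.97873 / 1.03925 = 2.86623 years.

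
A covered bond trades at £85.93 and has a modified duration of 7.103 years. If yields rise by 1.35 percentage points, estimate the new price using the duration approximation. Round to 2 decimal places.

Duration approximation: ΔP/P ≈ -D_mod · Δy = -7.103 × (+0.0135) = -0.0958905.
New price ≈ 85.93 × (1 - 0.0958905) = 77.690129335.

£77.69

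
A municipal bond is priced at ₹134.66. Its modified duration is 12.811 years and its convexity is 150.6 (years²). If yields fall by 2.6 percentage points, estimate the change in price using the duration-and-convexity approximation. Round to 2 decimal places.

+₹51.71

Duration effect: -D_mod·Δy = -12.811 × (-0.026) = +0.333086
Convexity effect: ½·C·(Δy)² = 0.5 × 150.6 × (-0.026)² = +0.0509028
ΔP/P ≈ +0.333086 + 0.0509028 = +0.3839888
ΔP ≈ 134.66 × (+0.3839888) = +51.707931808.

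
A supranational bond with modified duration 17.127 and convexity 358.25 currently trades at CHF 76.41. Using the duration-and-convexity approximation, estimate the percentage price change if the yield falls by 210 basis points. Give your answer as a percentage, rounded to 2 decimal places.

Duration effect: -D_mod·Δy = -17.127 × (-0.021) = +0.359667
Convexity effect: ½·C·(Δy)² = 0.5 × 358.25 × (-0.021)² = +0.078994125
ΔP/P ≈ +0.359667 + 0.078994125 = +0.438661125
= +43.8661125%.

+43.87%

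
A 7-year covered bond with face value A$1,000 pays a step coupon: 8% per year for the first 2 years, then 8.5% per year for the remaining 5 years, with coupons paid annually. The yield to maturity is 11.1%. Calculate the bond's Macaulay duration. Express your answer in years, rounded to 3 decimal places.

5.485 years

Periodic yield y = 0.111. Discount each cash flow and weight by its year:
  t   CF        PV=CF/(1+0.111)^t    t·PV
  1        80.00        72.0072        72.0072
  2        80.00        64.8130       129.6259
  3        85.00        61.9836       185.9508
  4        85.00        55.7908       223.1633
  5        85.00        50.2168       251.0838
  6        85.00        45.1996       271.1976
  7     1,085.00       519.3155     3,635.2088
  Σ                    869.3265     4,768.2373
Price P = Σ PV = 869.3265.
Macaulay duration = Σ(t·PV) / P = 4,768.2373 / 869.3265 = 5.48498 years.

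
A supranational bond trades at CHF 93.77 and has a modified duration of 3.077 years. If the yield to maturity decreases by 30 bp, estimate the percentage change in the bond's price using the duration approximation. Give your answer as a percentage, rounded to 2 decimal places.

Duration approximation: ΔP/P ≈ -D_mod · Δy = -3.077 × (-0.003) = +0.009231.
As a percentage: +0.9231%.

+0.92%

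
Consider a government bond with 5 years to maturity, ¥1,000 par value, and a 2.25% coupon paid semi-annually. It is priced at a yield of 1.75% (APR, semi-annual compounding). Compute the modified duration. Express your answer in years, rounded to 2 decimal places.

4.72 years

Periodic yield y = 0.00875. First find Macaulay duration:
  t   CF        PV=CF/(1+0.00875)^t    t·PV
  1        11.25        11.1524        11.1524
  2        11.25        11.0557        22.1114
  3        11.25        10.9598        32.8793
  4        11.25        10.8647        43.4589
  5        11.25        10.7705        53.8524
  6        11.25        10.6770        64.0623
  7        11.25        10.5844        74.0910
  8        11.25        10.4926        83.9410
  9        11.25        10.4016        93.6145
  10    1,011.25       926.8790     9,268.7903
  Σ                  1,023.8378     9,747.9535
P = 1,023.8378; Macaulay duration = 9,747.9535 / 1,023.8378 = 9.52099 half-year periods = 4.76050 years.
Modified duration = D_Mac / (1 + y) = 4.76050 / 1.00875 = 4.71920 years.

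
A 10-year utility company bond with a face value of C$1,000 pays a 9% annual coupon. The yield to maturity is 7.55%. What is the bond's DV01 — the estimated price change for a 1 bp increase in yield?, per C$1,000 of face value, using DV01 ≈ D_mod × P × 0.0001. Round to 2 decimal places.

Periodic yield y = 0.0755.
  t   CF        PV=CF/(1+0.0755)^t    t·PV
  1        90.00        83.6820        83.6820
  2        90.00        77.8075       155.6151
  3        90.00        72.3455       217.0364
  4        90.00        67.2668       269.0673
  5        90.00        62.5447       312.7234
  6        90.00        58.1541       348.9243
  7        90.00        54.0716       378.5015
  8        90.00        50.2758       402.2066
  9        90.00        46.7465       420.7182
  10    1,090.00       526.4078     5,264.0784
  Σ                  1,099.3023     7,852.5532
P = 1,099.3023; D_Mac = 7.14322 yrs; D_mod = 6.64176 yrs.
DV01 ≈ 6.64176 × 1,099.3023 × 0.0001 = 0.730130.

C$0.73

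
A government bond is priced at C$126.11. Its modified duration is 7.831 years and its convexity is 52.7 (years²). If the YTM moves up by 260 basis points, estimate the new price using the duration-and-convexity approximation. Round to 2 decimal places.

Duration effect: -D_mod·Δy = -7.831 × (+0.026) = -0.203606
Convexity effect: ½·C·(Δy)² = 0.5 × 52.7 × (0.026)² = +0.0178126
ΔP/P ≈ -0.203606 + 0.0178126 = -0.1857934
New price ≈ 126.11 × (1 - 0.1857934) = 102.679594326.

C$102.68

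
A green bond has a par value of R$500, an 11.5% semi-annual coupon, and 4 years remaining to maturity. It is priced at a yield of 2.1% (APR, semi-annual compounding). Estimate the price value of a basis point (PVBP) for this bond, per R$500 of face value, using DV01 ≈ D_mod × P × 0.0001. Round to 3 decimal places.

Periodic yield y = 0.0105.
  t   CF        PV=CF/(1+0.0105)^t    t·PV
  1        28.75        28.4513        28.4513
  2        28.75        28.1556        56.3113
  3        28.75        27.8631        83.5892
  4        28.75        27.5735       110.2942
  5        28.75        27.2870       136.4351
  6        28.75        27.0035       162.0210
  7        28.75        26.7229       187.0603
  8       528.75       486.3622     3,890.8978
  Σ                    679.4191     4,655.0601
P = 679.4191; D_Mac = 6.85153 half-year periods = 3.42576 yrs; D_mod = 3.39017 yrs.
DV01 ≈ 3.39017 × 679.4191 × 0.0001 = 0.230334.

R$0.230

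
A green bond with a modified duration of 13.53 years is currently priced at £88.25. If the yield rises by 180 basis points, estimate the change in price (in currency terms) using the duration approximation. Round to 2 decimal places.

-£21.49

Duration approximation: ΔP/P ≈ -D_mod · Δy = -13.53 × (+0.018) = -0.243540.
ΔP ≈ 88.25 × (-0.243540) = -21.492405.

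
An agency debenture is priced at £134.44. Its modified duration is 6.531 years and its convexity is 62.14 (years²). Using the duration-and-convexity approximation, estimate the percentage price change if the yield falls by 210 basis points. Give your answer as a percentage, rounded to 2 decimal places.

Duration effect: -D_mod·Δy = -6.531 × (-0.021) = +0.137151
Convexity effect: ½·C·(Δy)² = 0.5 × 62.14 × (-0.021)² = +0.01370187
ΔP/P ≈ +0.137151 + 0.01370187 = +0.15085287
= +15.085287%.

+15.09%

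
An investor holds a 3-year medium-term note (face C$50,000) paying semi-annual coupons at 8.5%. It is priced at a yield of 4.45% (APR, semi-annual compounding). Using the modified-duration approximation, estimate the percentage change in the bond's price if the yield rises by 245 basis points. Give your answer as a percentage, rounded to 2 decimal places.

-6.54%

Periodic yield y = 0.02225. Modified duration first:
  t   CF        PV=CF/(1+0.02225)^t    t·PV
  1     2,125.00     2,078.7479     2,078.7479
  2     2,125.00     2,033.5024     4,067.0049
  3     2,125.00     1,989.2418     5,967.7254
  4     2,125.00     1,945.9445     7,783.7781
  5     2,125.00     1,903.5897     9,517.9483
  6    52,125.00    45,677.6079   274,065.6477
  Σ                 55,628.6342   303,480.8523
P = 55,628.6342; D_Mac = 5.45548 half-year periods = 2.72774 yrs; D_mod = 2.72774/(1+0.02225) = 2.66837 yrs.
ΔP/P ≈ -D_mod · Δy = -2.66837 × (+0.0245) = -0.065375 = -6.5375%.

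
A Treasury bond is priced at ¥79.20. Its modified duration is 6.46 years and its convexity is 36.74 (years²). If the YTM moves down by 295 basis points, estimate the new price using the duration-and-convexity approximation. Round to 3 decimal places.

¥95.559

Duration effect: -D_mod·Δy = -6.46 × (-0.0295) = +0.190570
Convexity effect: ½·C·(Δy)² = 0.5 × 36.74 × (-0.0295)² = +0.0159864925
ΔP/P ≈ +0.190570 + 0.0159864925 = +0.2065564925
New price ≈ 79.20 × (1 + 0.2065564925) = 95.559274206.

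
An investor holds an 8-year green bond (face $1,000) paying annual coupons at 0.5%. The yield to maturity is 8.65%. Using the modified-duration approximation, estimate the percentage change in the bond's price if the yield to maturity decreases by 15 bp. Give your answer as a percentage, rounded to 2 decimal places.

Periodic yield y = 0.0865. Modified duration first:
  t   CF        PV=CF/(1+0.0865)^t    t·PV
  1         5.00         4.6019         4.6019
  2         5.00         4.2356         8.4711
  3         5.00         3.8983        11.6950
  4         5.00         3.5880        14.3520
  5         5.00         3.3023        16.5117
  6         5.00         3.0394        18.2366
  7         5.00         2.7974        19.5821
  8     1,005.00       517.5213     4,140.1703
  Σ                    542.9843     4,233.6207
P = 542.9843; D_Mac = 7.79695 yrs; D_mod = 7.79695/(1+0.0865) = 7.17621 yrs.
ΔP/P ≈ -D_mod · Δy = -7.17621 × (-0.0015) = +0.010764 = +1.0764%.

+1.08%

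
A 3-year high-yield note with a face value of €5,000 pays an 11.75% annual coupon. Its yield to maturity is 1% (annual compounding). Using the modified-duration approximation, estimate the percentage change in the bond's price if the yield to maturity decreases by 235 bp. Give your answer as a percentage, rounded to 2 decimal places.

+6.37%

Periodic yield y = 0.01. Modified duration first:
  t   CF        PV=CF/(1+0.01)^t    t·PV
  1       587.50       581.6832       581.6832
  2       587.50       575.9239     1,151.8479
  3     5,587.50     5,423.1725    16,269.5174
  Σ                  6,580.7795    18,003.0484
P = 6,580.7795; D_Mac = 2.73570 yrs; D_mod = 2.73570/(1+0.01) = 2.70862 yrs.
ΔP/P ≈ -D_mod · Δy = -2.70862 × (-0.0235) = +0.063652 = +6.3652%.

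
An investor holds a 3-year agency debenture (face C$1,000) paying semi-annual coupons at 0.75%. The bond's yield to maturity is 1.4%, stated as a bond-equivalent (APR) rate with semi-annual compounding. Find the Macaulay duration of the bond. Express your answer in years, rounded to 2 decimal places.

Periodic yield y = 0.007. Discount each cash flow and weight by its period:
  t   CF        PV=CF/(1+0.007)^t    t·PV
  1         3.75         3.7239         3.7239
  2         3.75         3.6980         7.3961
  3         3.75         3.6723        11.0170
  4         3.75         3.6468        14.5872
  5         3.75         3.6215        18.1073
  6     1,003.75       962.6064     5,775.6383
  Σ                    980.9690     5,830.4699
Price P = Σ PV = 980.9690.
Macaulay duration = Σ(t·PV) / P = 5,830.4699 / 980.9690 = 5.94358 half-year periods.
In years: 5.94358 / 2 = 2.97179 years.

2.97 years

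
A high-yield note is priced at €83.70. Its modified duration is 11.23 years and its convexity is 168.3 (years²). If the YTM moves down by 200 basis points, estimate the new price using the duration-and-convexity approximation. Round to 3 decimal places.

€105.316

Duration effect: -D_mod·Δy = -11.23 × (-0.02) = +0.224600
Convexity effect: ½·C·(Δy)² = 0.5 × 168.3 × (-0.02)² = +0.0336600
ΔP/P ≈ +0.224600 + 0.0336600 = +0.258260
New price ≈ 83.70 × (1 + 0.258260) = 105.316362.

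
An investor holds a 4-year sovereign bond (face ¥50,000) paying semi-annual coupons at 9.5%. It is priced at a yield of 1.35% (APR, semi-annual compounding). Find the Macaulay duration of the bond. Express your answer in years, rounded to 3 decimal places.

Periodic yield y = 0.00675. Discount each cash flow and weight by its period:
  t   CF        PV=CF/(1+0.00675)^t    t·PV
  1     2,375.00     2,359.0762     2,359.0762
  2     2,375.00     2,343.2592     4,686.5185
  3     2,375.00     2,327.5483     6,982.6449
  4     2,375.00     2,311.9427     9,247.7707
  5     2,375.00     2,296.4417    11,482.2085
  6     2,375.00     2,281.0446    13,686.2678
  7     2,375.00     2,265.7508    15,860.2557
  8    52,375.00    49,630.7605   397,046.0838
  Σ                 65,815.8240   461,350.8260
Price P = Σ PV = 65,815.8240.
Macaulay duration = Σ(t·PV) / P = 461,350.8260 / 65,815.8240 = 7.00972 half-year periods.
In years: 7.00972 / 2 = 3.50486 years.

3.505 years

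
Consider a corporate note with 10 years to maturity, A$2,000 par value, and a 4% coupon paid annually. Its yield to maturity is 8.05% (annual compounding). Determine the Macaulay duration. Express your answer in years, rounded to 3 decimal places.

Periodic yield y = 0.0805. Discount each cash flow and weight by its year:
  t   CF        PV=CF/(1+0.0805)^t    t·PV
  1        80.00        74.0398        74.0398
  2        80.00        68.5236       137.0473
  3        80.00        63.4185       190.2554
  4        80.00        58.6936       234.7745
  5        80.00        54.3208       271.6040
  6        80.00        50.2738       301.6426
  7        80.00        46.5282       325.6977
  8        80.00        43.0618       344.4941
  9        80.00        39.8536       358.6820
  10    2,080.00       958.9934     9,589.9341
  Σ                  1,457.7070    11,828.1713
Price P = Σ PV = 1,457.7070.
Macaulay duration = Σ(t·PV) / P = 11,828.1713 / 1,457.7070 = 8.11423 years.

8.114 years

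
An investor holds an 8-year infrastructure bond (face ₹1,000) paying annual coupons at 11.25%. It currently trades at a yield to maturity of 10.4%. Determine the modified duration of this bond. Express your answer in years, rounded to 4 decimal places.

Periodic yield y = 0.104. First find Macaulay duration:
  t   CF        PV=CF/(1+0.104)^t    t·PV
  1       112.50       101.9022       101.9022
  2       112.50        92.3027       184.6054
  3       112.50        83.6075       250.8225
  4       112.50        75.7314       302.9258
  5       112.50        68.5973       342.9866
  6       112.50        62.1353       372.8115
  7       112.50        56.2819       393.9735
  8     1,112.50       504.1357     4,033.0854
  Σ                  1,044.6940     5,983.1129
P = 1,044.6940; Macaulay duration = 5,983.1129 / 1,044.6940 = 5.72714 years.
Modified duration = D_Mac / (1 + y) = 5.72714 / 1.104 = 5.18763 years.

5.1876 years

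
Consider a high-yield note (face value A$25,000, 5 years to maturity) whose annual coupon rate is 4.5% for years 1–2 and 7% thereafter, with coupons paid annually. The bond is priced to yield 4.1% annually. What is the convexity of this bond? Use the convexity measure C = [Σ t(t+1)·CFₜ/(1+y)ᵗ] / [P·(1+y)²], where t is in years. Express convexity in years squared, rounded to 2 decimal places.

24.34

With y = 0.041:
  t   CF        PV=CF/(1+0.041)^t    t·PV        t(t+1)·PV
  1     1,125.00     1,080.6916     1,080.6916       2,161.3833
  2     1,125.00     1,038.1284     2,076.2568       6,228.7703
  3     1,750.00     1,551.2645     4,653.7936      18,615.1743
  4     1,750.00     1,490.1676     5,960.6706      29,803.3530
  5    26,750.00    21,881.1498   109,405.7489     656,434.4932
  Σ                 27,041.4020   123,177.1614     713,243.1740
P = 27,041.4020.
Convexity = Σ t(t+1)·PV / [P·(1+y)²] = 713,243.1740 / (27,041.4020 × 1.083681) = 24.33924.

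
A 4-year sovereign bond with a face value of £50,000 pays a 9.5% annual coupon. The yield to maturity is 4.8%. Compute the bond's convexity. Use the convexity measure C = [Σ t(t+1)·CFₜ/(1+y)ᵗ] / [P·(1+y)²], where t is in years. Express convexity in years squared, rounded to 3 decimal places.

15.478

With y = 0.048:
  t   CF        PV=CF/(1+0.048)^t    t·PV        t(t+1)·PV
  1     4,750.00     4,532.4427     4,532.4427       9,064.8855
  2     4,750.00     4,324.8500     8,649.6999      25,949.0997
  3     4,750.00     4,126.7652    12,380.2957      49,521.1826
  4    54,750.00    45,387.7854   181,551.1417     907,755.7083
  Σ                 58,371.8433   207,113.5800     992,290.8761
P = 58,371.8433.
Convexity = Σ t(t+1)·PV / [P·(1+y)²] = 992,290.8761 / (58,371.8433 × 1.098304) = 15.47794.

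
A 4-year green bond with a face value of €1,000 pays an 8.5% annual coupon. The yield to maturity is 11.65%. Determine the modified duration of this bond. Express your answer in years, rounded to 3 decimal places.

3.161 years

Periodic yield y = 0.1165. First find Macaulay duration:
  t   CF        PV=CF/(1+0.1165)^t    t·PV
  1        85.00        76.1308        76.1308
  2        85.00        68.1870       136.3740
  3        85.00        61.0721       183.2163
  4     1,085.00       698.2241     2,792.8964
  Σ                    903.6139     3,188.6173
P = 903.6139; Macaulay duration = 3,188.6173 / 903.6139 = 3.52874 years.
Modified duration = D_Mac / (1 + y) = 3.52874 / 1.1165 = 3.16054 years.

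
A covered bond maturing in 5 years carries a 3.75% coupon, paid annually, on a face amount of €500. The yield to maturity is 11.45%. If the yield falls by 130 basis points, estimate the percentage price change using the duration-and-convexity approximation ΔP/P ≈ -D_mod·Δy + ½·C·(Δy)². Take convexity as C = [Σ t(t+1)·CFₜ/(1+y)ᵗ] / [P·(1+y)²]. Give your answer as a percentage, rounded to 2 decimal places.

+5.52%

With y = 0.1145:
  t   CF        PV=CF/(1+0.1145)^t    t·PV        t(t+1)·PV
  1        18.75        16.8237        16.8237          33.6474
  2        18.75        15.0953        30.1906          90.5717
  3        18.75        13.5444        40.6333         162.5333
  4        18.75        12.1529        48.6117         243.0586
  5       518.75       301.6878     1,508.4390       9,050.6340
  Σ                    359.3041     1,644.6983       9,580.4449
P = 359.3041; D_Mac = 4.57745 yrs; D_mod = 4.10718 yrs; C = 21.46660.
Duration effect: -4.10718 × (-0.013) = +0.053393
Convexity effect: 0.5 × 21.46660 × (-0.013)² = +0.0018139
ΔP/P ≈ +0.053393 + 0.0018139 = +0.055207 = +5.5207%.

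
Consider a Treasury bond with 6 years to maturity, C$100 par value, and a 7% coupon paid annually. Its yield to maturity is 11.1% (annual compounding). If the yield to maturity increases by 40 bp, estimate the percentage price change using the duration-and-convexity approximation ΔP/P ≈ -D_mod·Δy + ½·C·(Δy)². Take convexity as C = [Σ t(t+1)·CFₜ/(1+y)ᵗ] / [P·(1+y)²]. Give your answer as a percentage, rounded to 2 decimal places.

With y = 0.111:
  t   CF        PV=CF/(1+0.111)^t    t·PV        t(t+1)·PV
  1         7.00         6.3006         6.3006          12.6013
  2         7.00         5.6711        11.3423          34.0268
  3         7.00         5.1045        15.3136          61.2544
  4         7.00         4.5945        18.3782          91.8908
  5         7.00         4.1355        20.6775         124.0649
  6       107.00        56.8983       341.3899       2,389.7293
  Σ                     82.7046       413.4020       2,713.5674
P = 82.7046; D_Mac = 4.99853 yrs; D_mod = 4.49913 yrs; C = 26.58169.
Duration effect: -4.49913 × (+0.004) = -0.017997
Convexity effect: 0.5 × 26.58169 × (0.004)² = +0.0002127
ΔP/P ≈ -0.017997 + 0.0002127 = -0.017784 = -1.7784%.

-1.78%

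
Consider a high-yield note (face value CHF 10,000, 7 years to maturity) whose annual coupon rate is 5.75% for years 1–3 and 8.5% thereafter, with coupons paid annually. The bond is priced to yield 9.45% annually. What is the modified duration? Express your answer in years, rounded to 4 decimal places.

5.2936 years

Periodic yield y = 0.0945. First find Macaulay duration:
  t   CF        PV=CF/(1+0.0945)^t    t·PV
  1       575.00       525.3540       525.3540
  2       575.00       479.9946       959.9891
  3       575.00       438.5514     1,315.6543
  4       850.00       592.3193     2,369.2771
  5       850.00       541.1780     2,705.8898
  6       850.00       494.4522     2,966.7133
  7    10,850.00     5,766.5940    40,366.1581
  Σ                  8,838.4435    51,209.0358
P = 8,838.4435; Macaulay duration = 51,209.0358 / 8,838.4435 = 5.79390 years.
Modified duration = D_Mac / (1 + y) = 5.79390 / 1.0945 = 5.29365 years.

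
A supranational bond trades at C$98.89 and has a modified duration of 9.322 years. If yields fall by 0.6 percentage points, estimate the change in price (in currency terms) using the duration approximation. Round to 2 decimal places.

Duration approximation: ΔP/P ≈ -D_mod · Δy = -9.322 × (-0.006) = +0.055932.
ΔP ≈ 98.89 × (+0.055932) = +5.53111548.

+C$5.53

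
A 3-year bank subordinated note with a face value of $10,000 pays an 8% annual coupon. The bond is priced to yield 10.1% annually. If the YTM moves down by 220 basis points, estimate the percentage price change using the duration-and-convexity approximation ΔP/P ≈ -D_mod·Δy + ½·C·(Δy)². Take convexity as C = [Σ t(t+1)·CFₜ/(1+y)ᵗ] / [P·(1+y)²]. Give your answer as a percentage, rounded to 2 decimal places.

With y = 0.101:
  t   CF        PV=CF/(1+0.101)^t    t·PV        t(t+1)·PV
  1       800.00       726.6122       726.6122       1,453.2243
  2       800.00       659.9566     1,319.9131       3,959.7394
  3    10,800.00     8,092.1104    24,276.3312      97,105.3247
  Σ                  9,478.6791    26,322.8565     102,518.2884
P = 9,478.6791; D_Mac = 2.77706 yrs; D_mod = 2.52231 yrs; C = 8.92234.
Duration effect: -2.52231 × (-0.022) = +0.055491
Convexity effect: 0.5 × 8.92234 × (-0.022)² = +0.0021592
ΔP/P ≈ +0.055491 + 0.0021592 = +0.057650 = +5.7650%.

+5.76%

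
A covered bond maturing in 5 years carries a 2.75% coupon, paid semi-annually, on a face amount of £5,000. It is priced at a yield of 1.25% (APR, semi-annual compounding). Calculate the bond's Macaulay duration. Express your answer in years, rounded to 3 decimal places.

4.718 years

Periodic yield y = 0.00625. Discount each cash flow and weight by its period:
  t   CF        PV=CF/(1+0.00625)^t    t·PV
  1        68.75        68.3230        68.3230
  2        68.75        67.8986       135.7972
  3        68.75        67.4769       202.4307
  4        68.75        67.0578       268.2311
  5        68.75        66.6413       333.2063
  6        68.75        66.2273       397.3641
  7        68.75        65.8160       460.7120
  8        68.75        65.4072       523.2576
  9        68.75        65.0009       585.0085
  10    5,068.75     4,762.5762    47,625.7621
  Σ                  5,362.4252    50,600.0925
Price P = Σ PV = 5,362.4252.
Macaulay duration = Σ(t·PV) / P = 50,600.0925 / 5,362.4252 = 9.43605 half-year periods.
In years: 9.43605 / 2 = 4.71802 years.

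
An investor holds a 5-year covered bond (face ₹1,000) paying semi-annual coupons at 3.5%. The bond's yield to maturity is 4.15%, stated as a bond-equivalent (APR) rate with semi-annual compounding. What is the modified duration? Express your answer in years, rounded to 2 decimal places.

4.53 years

Periodic yield y = 0.02075. First find Macaulay duration:
  t   CF        PV=CF/(1+0.02075)^t    t·PV
  1        17.50        17.1443        17.1443
  2        17.50        16.7957        33.5915
  3        17.50        16.4543        49.3630
  4        17.50        16.1198        64.4793
  5        17.50        15.7921        78.9607
  6        17.50        15.4711        92.8267
  7        17.50        15.1566       106.0963
  8        17.50        14.8485       118.7881
  9        17.50        14.5467       130.9200
  10    1,017.50       828.5916     8,285.9161
  Σ                    970.9208     8,978.0860
P = 970.9208; Macaulay duration = 8,978.0860 / 970.9208 = 9.24698 half-year periods = 4.62349 years.
Modified duration = D_Mac / (1 + y) = 4.62349 / 1.02075 = 4.52950 years.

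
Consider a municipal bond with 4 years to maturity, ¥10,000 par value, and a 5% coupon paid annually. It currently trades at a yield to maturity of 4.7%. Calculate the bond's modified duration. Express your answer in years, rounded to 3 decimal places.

3.558 years

Periodic yield y = 0.047. First find Macaulay duration:
  t   CF        PV=CF/(1+0.047)^t    t·PV
  1       500.00       477.5549       477.5549
  2       500.00       456.1174       912.2348
  3       500.00       435.6422     1,306.9267
  4    10,500.00     8,737.8095    34,951.2380
  Σ                 10,107.1240    37,647.9544
P = 10,107.1240; Macaulay duration = 37,647.9544 / 10,107.1240 = 3.72489 years.
Modified duration = D_Mac / (1 + y) = 3.72489 / 1.047 = 3.55768 years.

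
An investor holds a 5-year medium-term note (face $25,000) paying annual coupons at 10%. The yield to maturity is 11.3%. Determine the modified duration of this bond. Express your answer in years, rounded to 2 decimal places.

Periodic yield y = 0.113. First find Macaulay duration:
  t   CF        PV=CF/(1+0.113)^t    t·PV
  1     2,500.00     2,246.1815     2,246.1815
  2     2,500.00     2,018.1325     4,036.2650
  3     2,500.00     1,813.2368     5,439.7103
  4     2,500.00     1,629.1435     6,516.5742
  5    27,500.00    16,101.1491    80,505.7456
  Σ                 23,807.8434    98,744.4766
P = 23,807.8434; Macaulay duration = 98,744.4766 / 23,807.8434 = 4.14756 years.
Modified duration = D_Mac / (1 + y) = 4.14756 / 1.113 = 3.72647 years.

3.73 years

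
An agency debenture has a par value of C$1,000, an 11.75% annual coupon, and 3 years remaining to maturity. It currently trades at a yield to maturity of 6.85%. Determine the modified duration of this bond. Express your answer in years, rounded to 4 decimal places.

Periodic yield y = 0.0685. First find Macaulay duration:
  t   CF        PV=CF/(1+0.0685)^t    t·PV
  1       117.50       109.9672       109.9672
  2       117.50       102.9174       205.8348
  3     1,117.50       916.0601     2,748.1802
  Σ                  1,128.9447     3,063.9823
P = 1,128.9447; Macaulay duration = 3,063.9823 / 1,128.9447 = 2.71402 years.
Modified duration = D_Mac / (1 + y) = 2.71402 / 1.0685 = 2.54003 years.

2.5400 years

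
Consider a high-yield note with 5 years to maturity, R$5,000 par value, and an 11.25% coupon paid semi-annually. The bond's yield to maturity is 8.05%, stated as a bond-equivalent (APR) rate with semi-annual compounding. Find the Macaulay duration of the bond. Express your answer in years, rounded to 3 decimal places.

4.027 years

Periodic yield y = 0.04025. Discount each cash flow and weight by its period:
  t   CF        PV=CF/(1+0.04025)^t    t·PV
  1       281.25       270.3677       270.3677
  2       281.25       259.9065       519.8129
  3       281.25       249.8500       749.5500
  4       281.25       240.1827       960.7306
  5       281.25       230.8894     1,154.4468
  6       281.25       221.9556     1,331.7338
  7       281.25       213.3676     1,493.5732
  8       281.25       205.1118     1,640.8947
  9       281.25       197.1755     1,774.5797
  10    5,281.25     3,559.2581    35,592.5810
  Σ                  5,648.0649    45,488.2705
Price P = Σ PV = 5,648.0649.
Macaulay duration = Σ(t·PV) / P = 45,488.2705 / 5,648.0649 = 8.05378 half-year periods.
In years: 8.05378 / 2 = 4.02689 years.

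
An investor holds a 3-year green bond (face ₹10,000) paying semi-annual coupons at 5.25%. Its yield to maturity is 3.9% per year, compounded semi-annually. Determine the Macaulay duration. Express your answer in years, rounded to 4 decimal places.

Periodic yield y = 0.0195. Discount each cash flow and weight by its period:
  t   CF        PV=CF/(1+0.0195)^t    t·PV
  1       262.50       257.4792       257.4792
  2       262.50       252.5543       505.1087
  3       262.50       247.7237       743.1712
  4       262.50       242.9855       971.9421
  5       262.50       238.3379     1,191.6896
  6    10,262.50     9,139.6547    54,837.9284
  Σ                 10,378.7354    58,507.3191
Price P = Σ PV = 10,378.7354.
Macaulay duration = Σ(t·PV) / P = 58,507.3191 / 10,378.7354 = 5.63723 half-year periods.
In years: 5.63723 / 2 = 2.81862 years.

2.8186 years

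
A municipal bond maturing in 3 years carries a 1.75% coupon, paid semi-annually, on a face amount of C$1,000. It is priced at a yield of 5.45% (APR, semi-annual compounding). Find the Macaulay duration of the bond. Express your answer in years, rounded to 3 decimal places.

Periodic yield y = 0.02725. Discount each cash flow and weight by its period:
  t   CF        PV=CF/(1+0.02725)^t    t·PV
  1         8.75         8.5179         8.5179
  2         8.75         8.2919        16.5839
  3         8.75         8.0720        24.2159
  4         8.75         7.8578        31.4314
  5         8.75         7.6494        38.2470
  6     1,008.75       858.4730     5,150.8381
  Σ                    898.8620     5,269.8341
Price P = Σ PV = 898.8620.
Macaulay duration = Σ(t·PV) / P = 5,269.8341 / 898.8620 = 5.86278 half-year periods.
In years: 5.86278 / 2 = 2.93139 years.

2.931 years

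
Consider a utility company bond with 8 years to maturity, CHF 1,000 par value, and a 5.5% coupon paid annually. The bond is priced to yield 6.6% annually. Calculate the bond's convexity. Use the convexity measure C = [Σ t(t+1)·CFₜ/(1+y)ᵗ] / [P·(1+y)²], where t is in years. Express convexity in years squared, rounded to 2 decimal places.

49.11

With y = 0.066:
  t   CF        PV=CF/(1+0.066)^t    t·PV        t(t+1)·PV
  1        55.00        51.5947        51.5947         103.1895
  2        55.00        48.4003        96.8007         290.4020
  3        55.00        45.4037       136.2110         544.8442
  4        55.00        42.5926       170.3703         851.8514
  5        55.00        39.9555       199.7775       1,198.6653
  6        55.00        37.4817       224.8903       1,574.2321
  7        55.00        35.1611       246.1276       1,969.0207
  8     1,055.00       632.6956     5,061.5649      45,554.0840
  Σ                    933.2852     6,187.3371      52,086.2891
P = 933.2852.
Convexity = Σ t(t+1)·PV / [P·(1+y)²] = 52,086.2891 / (933.2852 × 1.136356) = 49.11279.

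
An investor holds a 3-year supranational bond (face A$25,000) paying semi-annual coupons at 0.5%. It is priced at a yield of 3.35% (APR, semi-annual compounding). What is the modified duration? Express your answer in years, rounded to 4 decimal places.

Periodic yield y = 0.01675. First find Macaulay duration:
  t   CF        PV=CF/(1+0.01675)^t    t·PV
  1        62.50        61.4704        61.4704
  2        62.50        60.4577       120.9154
  3        62.50        59.4617       178.3852
  4        62.50        58.4821       233.9286
  5        62.50        57.5187       287.5935
  6    25,062.50    22,685.0272   136,110.1629
  Σ                 22,982.4178   136,992.4560
P = 22,982.4178; Macaulay duration = 136,992.4560 / 22,982.4178 = 5.96075 half-year periods = 2.98038 years.
Modified duration = D_Mac / (1 + y) = 2.98038 / 1.01675 = 2.93128 years.

2.9313 years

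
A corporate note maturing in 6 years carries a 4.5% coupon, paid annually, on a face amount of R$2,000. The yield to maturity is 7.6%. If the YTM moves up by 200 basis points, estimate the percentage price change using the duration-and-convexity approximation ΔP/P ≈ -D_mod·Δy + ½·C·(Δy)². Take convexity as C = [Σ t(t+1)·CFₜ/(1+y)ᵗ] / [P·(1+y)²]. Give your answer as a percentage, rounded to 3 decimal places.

-9.291%

With y = 0.076:
  t   CF        PV=CF/(1+0.076)^t    t·PV        t(t+1)·PV
  1        90.00        83.6431        83.6431         167.2862
  2        90.00        77.7352       155.4705         466.4115
  3        90.00        72.2447       216.7340         866.9358
  4        90.00        67.1419       268.5675       1,342.8374
  5        90.00        62.3995       311.9975       1,871.9852
  6     2,090.00     1,346.7056     8,080.2335      56,561.6342
  Σ                  1,709.8700     9,116.6460      61,277.0902
P = 1,709.8700; D_Mac = 5.33178 yrs; D_mod = 4.95518 yrs; C = 30.95355.
Duration effect: -4.95518 × (+0.02) = -0.099104
Convexity effect: 0.5 × 30.95355 × (0.02)² = +0.0061907
ΔP/P ≈ -0.099104 + 0.0061907 = -0.092913 = -9.2913%.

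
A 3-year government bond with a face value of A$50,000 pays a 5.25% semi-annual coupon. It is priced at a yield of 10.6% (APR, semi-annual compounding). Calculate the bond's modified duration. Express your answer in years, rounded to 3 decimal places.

2.657 years

Periodic yield y = 0.053. First find Macaulay duration:
  t   CF        PV=CF/(1+0.053)^t    t·PV
  1     1,312.50     1,246.4387     1,246.4387
  2     1,312.50     1,183.7025     2,367.4050
  3     1,312.50     1,124.1239     3,372.3718
  4     1,312.50     1,067.5441     4,270.1764
  5     1,312.50     1,013.8121     5,069.0603
  6    51,312.50    37,640.2888   225,841.7330
  Σ                 43,275.9102   242,167.1854
P = 43,275.9102; Macaulay duration = 242,167.1854 / 43,275.9102 = 5.59589 half-year periods = 2.79794 years.
Modified duration = D_Mac / (1 + y) = 2.79794 / 1.053 = 2.65712 years.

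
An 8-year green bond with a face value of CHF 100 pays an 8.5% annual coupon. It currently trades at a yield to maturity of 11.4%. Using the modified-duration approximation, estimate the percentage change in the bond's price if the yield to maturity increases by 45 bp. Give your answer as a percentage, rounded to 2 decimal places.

-2.40%

Periodic yield y = 0.114. Modified duration first:
  t   CF        PV=CF/(1+0.114)^t    t·PV
  1         8.50         7.6302         7.6302
  2         8.50         6.8493        13.6987
  3         8.50         6.1484        18.4453
  4         8.50         5.5192        22.0769
  5         8.50         4.9544        24.7721
  6         8.50         4.4474        26.6845
  7         8.50         3.9923        27.9461
  8       108.50        45.7455       365.9639
  Σ                     85.2868       507.2175
P = 85.2868; D_Mac = 5.94720 yrs; D_mod = 5.94720/(1+0.114) = 5.33860 yrs.
ΔP/P ≈ -D_mod · Δy = -5.33860 × (+0.0045) = -0.024024 = -2.4024%.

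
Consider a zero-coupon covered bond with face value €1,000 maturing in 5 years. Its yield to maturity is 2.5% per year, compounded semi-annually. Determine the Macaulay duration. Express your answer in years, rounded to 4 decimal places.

A zero-coupon bond has a single cash flow at maturity, so its Macaulay duration equals its maturity: 5 years.
(Equivalently: 10 semi-annual periods ÷ 2 = 5 years.)

5.0000 years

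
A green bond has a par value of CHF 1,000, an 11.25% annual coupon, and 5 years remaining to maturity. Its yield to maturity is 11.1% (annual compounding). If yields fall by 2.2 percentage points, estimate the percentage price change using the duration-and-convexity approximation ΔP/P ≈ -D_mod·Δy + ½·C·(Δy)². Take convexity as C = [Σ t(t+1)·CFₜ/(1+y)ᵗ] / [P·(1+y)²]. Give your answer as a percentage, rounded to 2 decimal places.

+8.54%

With y = 0.111:
  t   CF        PV=CF/(1+0.111)^t    t·PV        t(t+1)·PV
  1       112.50       101.2601       101.2601         202.5203
  2       112.50        91.1432       182.2865         546.8594
  3       112.50        82.0371       246.1113         984.4453
  4       112.50        73.8408       295.3631       1,476.8156
  5     1,112.50       657.2487     3,286.2434      19,717.4605
  Σ                  1,005.5299     4,111.2645      22,928.1011
P = 1,005.5299; D_Mac = 4.08865 yrs; D_mod = 3.68016 yrs; C = 18.47332.
Duration effect: -3.68016 × (-0.022) = +0.080963
Convexity effect: 0.5 × 18.47332 × (-0.022)² = +0.0044705
ΔP/P ≈ +0.080963 + 0.0044705 = +0.085434 = +8.5434%.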